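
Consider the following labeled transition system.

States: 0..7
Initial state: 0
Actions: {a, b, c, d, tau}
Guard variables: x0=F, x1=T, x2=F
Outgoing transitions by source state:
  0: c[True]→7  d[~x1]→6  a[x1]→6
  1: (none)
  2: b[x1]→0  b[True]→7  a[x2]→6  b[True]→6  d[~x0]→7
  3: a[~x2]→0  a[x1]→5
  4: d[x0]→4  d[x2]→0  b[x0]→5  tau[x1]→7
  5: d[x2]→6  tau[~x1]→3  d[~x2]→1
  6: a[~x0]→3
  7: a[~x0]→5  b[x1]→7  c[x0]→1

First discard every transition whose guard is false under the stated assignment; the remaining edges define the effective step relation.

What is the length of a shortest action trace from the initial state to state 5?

Breadth-first toward 5:
  L0 = {0}
  L1 = {6,7}
  L2 = {3,5}
5 enters at depth 2; path c·a

Answer: 2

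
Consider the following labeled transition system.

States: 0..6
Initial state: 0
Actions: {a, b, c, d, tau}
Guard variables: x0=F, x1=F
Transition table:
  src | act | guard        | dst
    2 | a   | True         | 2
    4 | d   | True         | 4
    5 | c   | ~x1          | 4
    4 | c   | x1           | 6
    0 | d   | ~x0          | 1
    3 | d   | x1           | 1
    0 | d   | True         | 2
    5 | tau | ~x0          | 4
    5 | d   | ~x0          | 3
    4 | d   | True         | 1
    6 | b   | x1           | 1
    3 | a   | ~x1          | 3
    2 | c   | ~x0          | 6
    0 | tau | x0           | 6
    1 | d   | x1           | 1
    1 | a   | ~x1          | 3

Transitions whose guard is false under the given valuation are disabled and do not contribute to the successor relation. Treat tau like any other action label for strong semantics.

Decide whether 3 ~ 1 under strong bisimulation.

Refine partition for ~:
  round 0: {{0,1,2,3,4,5,6}}
  round 1: {{0,4},{1,3},{2},{5},{6}}
  round 2: {{0},{1,3},{2},{4},{5},{6}}
stable after 3 split(s): 6 block(s)
class of 3: {1,3}; class of 1: {1,3}

Answer: BISIMILAR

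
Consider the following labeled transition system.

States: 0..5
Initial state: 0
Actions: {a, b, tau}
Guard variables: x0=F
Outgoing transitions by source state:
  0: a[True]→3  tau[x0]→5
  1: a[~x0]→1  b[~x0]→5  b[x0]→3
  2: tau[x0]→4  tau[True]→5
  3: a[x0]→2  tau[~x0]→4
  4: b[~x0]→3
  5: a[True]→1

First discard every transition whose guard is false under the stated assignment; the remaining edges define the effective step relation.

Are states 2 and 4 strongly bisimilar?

Bisimulation quotient by refinement:
  round 0: {{0,1,2,3,4,5}}
  round 1: {{0,5},{1},{2,3},{4}}
  round 2: {{0},{1},{2},{3},{4},{5}}
stable after 3 split(s): 6 block(s)
[2]={2}  [4]={4}

Answer: NOT BISIMILAR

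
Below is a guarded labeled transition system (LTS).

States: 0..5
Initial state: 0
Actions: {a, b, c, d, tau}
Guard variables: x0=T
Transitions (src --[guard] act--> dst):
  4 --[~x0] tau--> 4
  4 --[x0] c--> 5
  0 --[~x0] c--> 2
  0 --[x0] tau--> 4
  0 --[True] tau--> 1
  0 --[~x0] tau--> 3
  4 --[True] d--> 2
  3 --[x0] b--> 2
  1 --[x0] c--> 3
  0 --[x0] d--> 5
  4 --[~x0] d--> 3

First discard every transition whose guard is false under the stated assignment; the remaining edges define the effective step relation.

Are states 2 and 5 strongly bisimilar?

Answer: BISIMILAR

Working:
Compute ~ classes (split until stable):
  π0 = {{0,1,2,3,4,5}}
  π1 = {{0},{1},{2,5},{3},{4}}
stable after 2 split(s): 5 block(s)
[2]={2,5}  [5]={2,5}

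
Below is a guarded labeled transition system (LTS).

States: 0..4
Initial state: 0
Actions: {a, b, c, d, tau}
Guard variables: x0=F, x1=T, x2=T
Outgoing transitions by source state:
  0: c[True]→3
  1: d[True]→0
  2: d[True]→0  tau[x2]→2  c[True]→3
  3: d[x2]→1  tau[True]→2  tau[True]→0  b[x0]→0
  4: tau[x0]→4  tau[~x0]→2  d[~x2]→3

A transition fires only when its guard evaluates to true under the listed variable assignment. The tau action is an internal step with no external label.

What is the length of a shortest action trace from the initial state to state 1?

Answer: 2

Analysis:
BFS to 1:
  L0 = {0}
  L1 = {3}
  L2 = {1,2}
1 enters at depth 2; path c·d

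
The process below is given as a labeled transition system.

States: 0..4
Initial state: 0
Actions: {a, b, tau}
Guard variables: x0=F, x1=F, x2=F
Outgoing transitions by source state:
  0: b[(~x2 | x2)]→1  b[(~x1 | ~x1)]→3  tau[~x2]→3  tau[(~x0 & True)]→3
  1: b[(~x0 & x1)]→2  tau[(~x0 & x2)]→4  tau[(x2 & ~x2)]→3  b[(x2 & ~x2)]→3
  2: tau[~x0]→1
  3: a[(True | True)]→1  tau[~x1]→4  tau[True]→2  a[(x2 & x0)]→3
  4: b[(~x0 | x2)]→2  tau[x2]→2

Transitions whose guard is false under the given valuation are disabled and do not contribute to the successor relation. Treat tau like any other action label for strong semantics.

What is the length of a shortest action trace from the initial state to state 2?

Answer: 2

Analysis:
Breadth-first toward 2:
  L0 = {0}
  L1 = {1,3}
  L2 = {2,4}
depth(2)=2, e.g. b·tau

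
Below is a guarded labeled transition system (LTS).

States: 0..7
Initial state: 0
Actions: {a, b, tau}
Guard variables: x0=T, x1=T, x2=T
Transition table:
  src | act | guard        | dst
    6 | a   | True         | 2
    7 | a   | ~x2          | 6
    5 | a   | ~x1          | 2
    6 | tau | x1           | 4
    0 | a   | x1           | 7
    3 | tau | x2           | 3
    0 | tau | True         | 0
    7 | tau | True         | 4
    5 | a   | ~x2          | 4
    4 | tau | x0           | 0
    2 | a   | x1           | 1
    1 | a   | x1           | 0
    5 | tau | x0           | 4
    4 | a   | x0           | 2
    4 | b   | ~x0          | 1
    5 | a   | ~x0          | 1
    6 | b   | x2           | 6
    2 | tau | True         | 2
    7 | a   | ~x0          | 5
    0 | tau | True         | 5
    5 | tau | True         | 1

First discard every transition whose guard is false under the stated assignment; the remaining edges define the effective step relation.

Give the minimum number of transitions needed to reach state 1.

Layered search for 1:
  Layer 0: {0}
  Layer 1: {5,7}
  Layer 2: {1,4}
depth(1)=2, e.g. tau·tau

Answer: 2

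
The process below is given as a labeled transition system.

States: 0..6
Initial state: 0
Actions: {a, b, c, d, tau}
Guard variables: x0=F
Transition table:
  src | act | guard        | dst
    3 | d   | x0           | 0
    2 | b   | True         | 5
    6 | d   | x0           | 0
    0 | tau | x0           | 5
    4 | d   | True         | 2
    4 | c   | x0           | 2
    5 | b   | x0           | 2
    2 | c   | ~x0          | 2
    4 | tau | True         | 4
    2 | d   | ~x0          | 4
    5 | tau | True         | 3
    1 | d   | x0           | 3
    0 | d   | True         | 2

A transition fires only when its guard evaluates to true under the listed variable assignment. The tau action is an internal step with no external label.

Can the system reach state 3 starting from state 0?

Answer: REACHABLE

Analysis:
After dropping false guards: 7 live edges.
depth 0: {0}
depth 1: {2}  cumulative {0,2}
depth 2: {4,5}  cumulative {0,2,4,5}
depth 3: {3}  cumulative {0,2,3,4,5}
R = {0,2,3,4,5}
Path to 3: d·b·tau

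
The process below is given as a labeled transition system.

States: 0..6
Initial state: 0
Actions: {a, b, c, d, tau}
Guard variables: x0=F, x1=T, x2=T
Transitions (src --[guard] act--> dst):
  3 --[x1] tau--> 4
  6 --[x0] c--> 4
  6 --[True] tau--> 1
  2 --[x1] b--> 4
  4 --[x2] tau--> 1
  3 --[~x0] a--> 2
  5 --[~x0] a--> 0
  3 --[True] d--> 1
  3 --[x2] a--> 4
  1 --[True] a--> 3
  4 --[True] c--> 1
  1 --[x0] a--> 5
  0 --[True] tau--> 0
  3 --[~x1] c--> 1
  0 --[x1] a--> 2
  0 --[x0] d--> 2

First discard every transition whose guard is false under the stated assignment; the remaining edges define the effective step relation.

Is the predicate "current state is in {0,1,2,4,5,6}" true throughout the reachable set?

Answer: INVARIANT VIOLATED at state 3

Working:
Safe = {0,1,2,4,5,6}
Reach set: {0,1,2,3,4}
  0: safe
  1: safe
  2: safe
  3: outside
  4: safe
witness against invariant: a·b·tau·a → 3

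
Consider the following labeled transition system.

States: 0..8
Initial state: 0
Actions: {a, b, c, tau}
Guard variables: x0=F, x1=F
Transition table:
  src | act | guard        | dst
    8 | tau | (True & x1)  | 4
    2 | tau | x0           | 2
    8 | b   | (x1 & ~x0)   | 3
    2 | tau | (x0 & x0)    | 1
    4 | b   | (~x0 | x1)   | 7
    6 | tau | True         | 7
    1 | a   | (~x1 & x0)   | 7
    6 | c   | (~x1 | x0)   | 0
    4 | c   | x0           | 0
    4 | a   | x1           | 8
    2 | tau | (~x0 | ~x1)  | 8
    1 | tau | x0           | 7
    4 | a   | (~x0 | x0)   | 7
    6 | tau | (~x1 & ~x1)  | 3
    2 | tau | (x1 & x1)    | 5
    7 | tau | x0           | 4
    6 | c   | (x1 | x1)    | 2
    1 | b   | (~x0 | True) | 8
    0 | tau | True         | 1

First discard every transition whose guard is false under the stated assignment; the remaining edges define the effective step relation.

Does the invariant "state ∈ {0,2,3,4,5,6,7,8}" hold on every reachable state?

Answer: INVARIANT VIOLATED at state 1

Analysis:
Inv-set: {0,2,3,4,5,6,7,8}
Reachable = {0,1,8}
  0: ✓
  1: VIOLATES
  8: ✓
counterexample path to 1: tau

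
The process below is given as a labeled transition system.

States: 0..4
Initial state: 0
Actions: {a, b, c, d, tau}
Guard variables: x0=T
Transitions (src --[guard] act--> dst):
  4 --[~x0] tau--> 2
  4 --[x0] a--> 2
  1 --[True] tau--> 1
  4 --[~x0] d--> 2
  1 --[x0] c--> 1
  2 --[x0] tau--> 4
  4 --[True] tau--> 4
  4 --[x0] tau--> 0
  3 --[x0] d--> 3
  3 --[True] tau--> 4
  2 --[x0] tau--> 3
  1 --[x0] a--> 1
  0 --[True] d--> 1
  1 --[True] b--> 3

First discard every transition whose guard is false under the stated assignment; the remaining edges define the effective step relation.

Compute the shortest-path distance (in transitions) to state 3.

Layered search for 3:
  L0 = {0}
  L1 = {1}
  L2 = {3}
first hit 3 at d=2 via d·b

Answer: 2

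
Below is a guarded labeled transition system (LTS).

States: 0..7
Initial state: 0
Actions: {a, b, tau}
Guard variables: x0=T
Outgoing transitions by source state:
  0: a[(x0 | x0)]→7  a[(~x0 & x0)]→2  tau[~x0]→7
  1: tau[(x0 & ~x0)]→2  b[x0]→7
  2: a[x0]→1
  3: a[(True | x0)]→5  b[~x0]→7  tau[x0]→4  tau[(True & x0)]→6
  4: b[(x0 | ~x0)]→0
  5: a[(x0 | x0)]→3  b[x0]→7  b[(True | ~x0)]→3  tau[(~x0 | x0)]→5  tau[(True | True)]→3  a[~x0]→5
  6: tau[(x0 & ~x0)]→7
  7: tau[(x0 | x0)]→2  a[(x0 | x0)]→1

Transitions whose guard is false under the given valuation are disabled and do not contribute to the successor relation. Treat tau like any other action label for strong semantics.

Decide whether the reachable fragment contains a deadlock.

Answer: DEADLOCK-FREE

Trace:
Reach set: {0,1,2,7}
  0: a→7  [deg 1]
  1: b→7  [deg 1]
  2: a→1  [deg 1]
  7: a→1  tau→2  [deg 2]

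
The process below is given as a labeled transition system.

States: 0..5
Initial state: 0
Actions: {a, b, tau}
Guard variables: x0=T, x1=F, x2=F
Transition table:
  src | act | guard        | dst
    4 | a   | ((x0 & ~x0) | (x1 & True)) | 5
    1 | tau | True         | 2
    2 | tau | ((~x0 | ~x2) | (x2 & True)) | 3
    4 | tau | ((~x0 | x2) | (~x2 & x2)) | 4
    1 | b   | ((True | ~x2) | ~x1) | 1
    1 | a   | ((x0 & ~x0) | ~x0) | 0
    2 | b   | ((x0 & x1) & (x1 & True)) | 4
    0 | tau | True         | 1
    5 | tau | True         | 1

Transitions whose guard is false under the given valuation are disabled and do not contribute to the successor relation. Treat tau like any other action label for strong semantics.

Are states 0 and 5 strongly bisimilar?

Answer: BISIMILAR

Analysis:
Compute ~ classes (split until stable):
  P[0] = {{0,1,2,3,4,5}}
  P[1] = {{0,2,5},{1},{3,4}}
  P[2] = {{0,5},{1},{2},{3,4}}
Fixed point at round 3; 4 class(es).
class of 0: {0,5}; class of 5: {0,5}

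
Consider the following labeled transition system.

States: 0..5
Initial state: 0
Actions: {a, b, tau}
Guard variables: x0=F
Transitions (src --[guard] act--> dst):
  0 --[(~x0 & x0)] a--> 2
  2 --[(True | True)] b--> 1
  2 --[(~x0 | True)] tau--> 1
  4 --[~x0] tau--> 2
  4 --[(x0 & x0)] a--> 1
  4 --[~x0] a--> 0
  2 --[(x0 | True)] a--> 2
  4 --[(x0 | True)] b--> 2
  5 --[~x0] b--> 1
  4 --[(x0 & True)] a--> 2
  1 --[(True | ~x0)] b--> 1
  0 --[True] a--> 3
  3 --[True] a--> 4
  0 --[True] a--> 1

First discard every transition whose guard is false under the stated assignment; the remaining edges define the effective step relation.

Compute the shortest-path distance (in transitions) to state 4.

Answer: 2

Working:
Breadth-first toward 4:
  depth 0: {0}
  depth 1: {1,3}
  depth 2: {4}
depth(4)=2, e.g. a·a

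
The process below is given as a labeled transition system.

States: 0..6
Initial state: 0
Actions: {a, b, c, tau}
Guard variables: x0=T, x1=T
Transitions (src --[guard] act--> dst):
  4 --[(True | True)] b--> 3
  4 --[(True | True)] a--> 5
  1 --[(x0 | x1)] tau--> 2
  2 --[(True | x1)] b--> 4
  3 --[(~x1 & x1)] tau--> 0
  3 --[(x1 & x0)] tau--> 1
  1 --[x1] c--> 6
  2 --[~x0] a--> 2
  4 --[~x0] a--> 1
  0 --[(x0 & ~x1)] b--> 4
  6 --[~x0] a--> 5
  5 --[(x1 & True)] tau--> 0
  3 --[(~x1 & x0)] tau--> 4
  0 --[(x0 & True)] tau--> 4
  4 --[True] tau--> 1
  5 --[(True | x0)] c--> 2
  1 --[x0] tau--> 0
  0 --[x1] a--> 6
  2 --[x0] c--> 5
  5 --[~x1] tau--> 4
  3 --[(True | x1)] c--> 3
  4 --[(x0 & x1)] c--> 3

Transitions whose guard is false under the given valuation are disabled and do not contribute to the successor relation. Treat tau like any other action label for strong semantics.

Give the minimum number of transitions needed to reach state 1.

BFS to 1:
  Layer 0: {0}
  Layer 1: {4,6}
  Layer 2: {1,3,5}
depth(1)=2, e.g. tau·tau

Answer: 2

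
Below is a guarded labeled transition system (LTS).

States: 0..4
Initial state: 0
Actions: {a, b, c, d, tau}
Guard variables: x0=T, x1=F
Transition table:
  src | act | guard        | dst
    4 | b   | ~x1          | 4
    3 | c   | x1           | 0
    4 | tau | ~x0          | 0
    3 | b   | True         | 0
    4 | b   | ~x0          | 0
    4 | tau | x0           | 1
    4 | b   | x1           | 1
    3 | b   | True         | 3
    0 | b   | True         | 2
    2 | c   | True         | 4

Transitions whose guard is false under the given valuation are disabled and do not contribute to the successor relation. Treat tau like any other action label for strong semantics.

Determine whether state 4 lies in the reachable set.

6 transition(s) survive guard evaluation.
Layer 0: {0}
Layer 1: {2}  cumulative {0,2}
Layer 2: {4}  cumulative {0,2,4}
Layer 3: {1}  cumulative {0,1,2,4}
Reachable = {0,1,2,4}
witness 4: b·c

Answer: REACHABLE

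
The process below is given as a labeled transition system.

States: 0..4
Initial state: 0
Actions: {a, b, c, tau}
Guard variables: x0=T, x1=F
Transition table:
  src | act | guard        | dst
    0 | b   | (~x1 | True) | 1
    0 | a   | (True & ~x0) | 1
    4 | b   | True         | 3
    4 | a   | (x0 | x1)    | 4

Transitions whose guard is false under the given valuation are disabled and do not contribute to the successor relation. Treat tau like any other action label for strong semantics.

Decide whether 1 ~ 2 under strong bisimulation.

Refine partition for ~:
  P[0] = {{0,1,2,3,4}}
  P[1] = {{0},{1,2,3},{4}}
stable after 2 split(s): 3 block(s)
1∈{1,2,3}, 2∈{1,2,3}

Answer: BISIMILAR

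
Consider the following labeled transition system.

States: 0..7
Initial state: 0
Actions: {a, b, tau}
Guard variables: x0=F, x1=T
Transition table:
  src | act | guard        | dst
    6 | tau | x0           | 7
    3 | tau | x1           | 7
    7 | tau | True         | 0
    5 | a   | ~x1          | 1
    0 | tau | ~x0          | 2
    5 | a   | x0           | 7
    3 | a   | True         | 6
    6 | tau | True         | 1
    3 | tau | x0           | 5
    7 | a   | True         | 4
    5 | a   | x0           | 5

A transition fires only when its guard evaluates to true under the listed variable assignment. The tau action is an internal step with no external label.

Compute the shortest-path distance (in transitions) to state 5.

BFS to 5:
  L0 = {0}
  L1 = {2}
5 never appears.

Answer: UNREACHABLE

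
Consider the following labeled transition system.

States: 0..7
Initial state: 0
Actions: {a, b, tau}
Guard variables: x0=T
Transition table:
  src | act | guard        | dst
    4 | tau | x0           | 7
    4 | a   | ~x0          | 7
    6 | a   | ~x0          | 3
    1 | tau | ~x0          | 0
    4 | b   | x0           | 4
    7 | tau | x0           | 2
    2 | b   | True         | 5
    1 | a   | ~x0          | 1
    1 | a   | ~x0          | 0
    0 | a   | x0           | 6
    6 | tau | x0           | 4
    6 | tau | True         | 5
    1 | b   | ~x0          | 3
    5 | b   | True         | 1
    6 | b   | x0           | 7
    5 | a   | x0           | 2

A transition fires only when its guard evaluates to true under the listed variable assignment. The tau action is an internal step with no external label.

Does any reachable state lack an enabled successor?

Answer: DEADLOCK at state 1

Trace:
R = {0,1,2,4,5,6,7}
  0: a→6  [deg 1]
  1: ∅  [no exit]
  2: b→5  [deg 1]
  4: b→4  tau→7  [deg 2]
  5: a→2  b→1  [deg 2]
  6: b→7  tau→4  tau→5  [deg 3]
  7: tau→2  [deg 1]
trace reaching 1: a·tau·b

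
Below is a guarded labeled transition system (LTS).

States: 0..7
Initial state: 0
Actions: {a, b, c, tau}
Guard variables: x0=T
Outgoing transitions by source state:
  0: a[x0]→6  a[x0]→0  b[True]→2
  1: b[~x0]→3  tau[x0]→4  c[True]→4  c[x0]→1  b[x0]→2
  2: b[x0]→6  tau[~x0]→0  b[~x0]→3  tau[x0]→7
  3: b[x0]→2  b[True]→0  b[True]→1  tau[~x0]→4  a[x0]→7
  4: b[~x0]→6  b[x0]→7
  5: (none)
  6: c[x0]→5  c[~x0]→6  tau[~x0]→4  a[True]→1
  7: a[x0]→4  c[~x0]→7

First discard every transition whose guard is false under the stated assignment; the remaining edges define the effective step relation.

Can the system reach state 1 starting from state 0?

Answer: REACHABLE

Working:
After dropping false guards: 17 live edges.
Layer 0: {0}
Layer 1: {2,6}  cumulative {0,2,6}
Layer 2: {1,5,7}  cumulative {0,1,2,5,6,7}
Layer 3: {4}  cumulative {0,1,2,4,5,6,7}
R = {0,1,2,4,5,6,7}
witness 1: a·a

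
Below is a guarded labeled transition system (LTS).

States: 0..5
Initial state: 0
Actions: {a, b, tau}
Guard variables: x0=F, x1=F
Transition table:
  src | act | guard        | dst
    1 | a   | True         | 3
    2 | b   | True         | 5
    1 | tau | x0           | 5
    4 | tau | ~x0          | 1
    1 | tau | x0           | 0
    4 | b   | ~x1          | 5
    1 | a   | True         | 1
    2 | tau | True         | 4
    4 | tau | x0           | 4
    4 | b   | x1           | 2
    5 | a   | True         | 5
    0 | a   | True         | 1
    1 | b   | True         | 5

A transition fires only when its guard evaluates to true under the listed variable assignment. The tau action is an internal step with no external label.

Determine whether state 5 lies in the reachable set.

Guard filter leaves 9 enabled edge(s).
Layer 0: {0}
Layer 1: {1}  now seen {0,1}
Layer 2: {3,5}  now seen {0,1,3,5}
Reachable = {0,1,3,5}
Path to 5: a·b

Answer: REACHABLE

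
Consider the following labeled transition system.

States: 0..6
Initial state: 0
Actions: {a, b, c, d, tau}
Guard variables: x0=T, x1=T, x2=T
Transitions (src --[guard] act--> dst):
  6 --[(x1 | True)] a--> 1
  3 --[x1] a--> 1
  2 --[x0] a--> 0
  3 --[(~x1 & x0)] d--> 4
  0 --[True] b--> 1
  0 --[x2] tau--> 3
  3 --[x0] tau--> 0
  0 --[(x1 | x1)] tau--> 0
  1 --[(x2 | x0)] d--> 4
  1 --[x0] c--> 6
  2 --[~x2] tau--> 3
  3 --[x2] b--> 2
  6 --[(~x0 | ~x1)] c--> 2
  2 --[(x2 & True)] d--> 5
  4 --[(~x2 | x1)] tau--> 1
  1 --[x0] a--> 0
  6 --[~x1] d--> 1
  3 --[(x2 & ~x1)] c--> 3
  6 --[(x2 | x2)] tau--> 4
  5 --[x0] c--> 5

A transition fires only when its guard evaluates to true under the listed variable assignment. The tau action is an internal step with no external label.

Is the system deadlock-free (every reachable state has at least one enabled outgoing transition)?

Answer: DEADLOCK-FREE

Trace:
Reach set: {0,1,2,3,4,5,6}
  0: b→1  tau→0  tau→3  [deg 3]
  1: a→0  c→6  d→4  [deg 3]
  2: a→0  d→5  [deg 2]
  3: a→1  b→2  tau→0  [deg 3]
  4: tau→1  [deg 1]
  5: c→5  [deg 1]
  6: a→1  tau→4  [deg 2]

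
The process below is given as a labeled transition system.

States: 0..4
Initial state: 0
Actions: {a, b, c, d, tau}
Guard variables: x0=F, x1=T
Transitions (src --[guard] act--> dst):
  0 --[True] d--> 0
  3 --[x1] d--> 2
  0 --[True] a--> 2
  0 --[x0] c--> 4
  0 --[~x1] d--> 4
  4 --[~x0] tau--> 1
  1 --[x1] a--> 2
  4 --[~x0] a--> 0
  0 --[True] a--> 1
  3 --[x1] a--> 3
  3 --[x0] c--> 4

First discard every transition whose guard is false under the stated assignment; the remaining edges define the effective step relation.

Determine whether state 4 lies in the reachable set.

Answer: UNREACHABLE

Analysis:
Guard filter leaves 8 enabled edge(s).
L0 = {0}
L1 = {1,2}  now seen {0,1,2}
Reach set: {0,1,2}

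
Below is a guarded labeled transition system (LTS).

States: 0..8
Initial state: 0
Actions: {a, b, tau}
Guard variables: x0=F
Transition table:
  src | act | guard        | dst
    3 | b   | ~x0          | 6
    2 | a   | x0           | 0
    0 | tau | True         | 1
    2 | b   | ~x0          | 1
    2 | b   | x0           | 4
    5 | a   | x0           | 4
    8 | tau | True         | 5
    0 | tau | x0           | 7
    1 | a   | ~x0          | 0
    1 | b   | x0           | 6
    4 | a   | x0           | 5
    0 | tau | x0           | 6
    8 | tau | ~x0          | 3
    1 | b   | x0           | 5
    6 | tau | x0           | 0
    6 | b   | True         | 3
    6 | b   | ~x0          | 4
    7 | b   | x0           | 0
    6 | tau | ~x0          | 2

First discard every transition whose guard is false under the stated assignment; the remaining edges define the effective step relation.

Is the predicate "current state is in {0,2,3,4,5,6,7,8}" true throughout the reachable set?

Answer: INVARIANT VIOLATED at state 1

Working:
Safe = {0,2,3,4,5,6,7,8}
Reach set: {0,1}
  0: ✓
  1: ✗ unsafe
counterexample path to 1: tau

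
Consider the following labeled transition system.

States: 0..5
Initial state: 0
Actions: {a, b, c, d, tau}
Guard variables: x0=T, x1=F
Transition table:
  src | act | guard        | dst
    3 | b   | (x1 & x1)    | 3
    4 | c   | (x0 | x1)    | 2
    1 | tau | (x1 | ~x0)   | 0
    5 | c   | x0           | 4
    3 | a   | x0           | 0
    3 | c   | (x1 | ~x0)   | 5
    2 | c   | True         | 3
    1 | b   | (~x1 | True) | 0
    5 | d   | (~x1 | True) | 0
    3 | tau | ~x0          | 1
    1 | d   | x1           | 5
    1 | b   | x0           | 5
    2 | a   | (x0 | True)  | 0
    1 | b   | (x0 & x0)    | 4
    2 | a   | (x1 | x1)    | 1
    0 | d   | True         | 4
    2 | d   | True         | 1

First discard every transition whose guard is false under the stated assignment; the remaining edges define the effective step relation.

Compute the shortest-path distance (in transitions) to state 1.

Answer: 3

Working:
Breadth-first toward 1:
  depth 0: {0}
  depth 1: {4}
  depth 2: {2}
  depth 3: {1,3}
depth(1)=3, e.g. d·c·d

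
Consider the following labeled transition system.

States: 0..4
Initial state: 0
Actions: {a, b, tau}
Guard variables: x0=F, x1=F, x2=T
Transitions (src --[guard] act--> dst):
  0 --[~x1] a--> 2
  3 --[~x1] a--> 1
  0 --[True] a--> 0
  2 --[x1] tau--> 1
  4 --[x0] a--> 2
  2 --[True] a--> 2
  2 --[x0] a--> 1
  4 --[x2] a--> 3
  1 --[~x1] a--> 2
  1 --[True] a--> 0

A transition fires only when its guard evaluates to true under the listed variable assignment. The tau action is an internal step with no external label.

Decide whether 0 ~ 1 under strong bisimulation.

Answer: BISIMILAR

Working:
Bisimulation quotient by refinement:
  round 0: {{0,1,2,3,4}}
1 equivalence class(es) (converged in 1)
class of 0: {0,1,2,3,4}; class of 1: {0,1,2,3,4}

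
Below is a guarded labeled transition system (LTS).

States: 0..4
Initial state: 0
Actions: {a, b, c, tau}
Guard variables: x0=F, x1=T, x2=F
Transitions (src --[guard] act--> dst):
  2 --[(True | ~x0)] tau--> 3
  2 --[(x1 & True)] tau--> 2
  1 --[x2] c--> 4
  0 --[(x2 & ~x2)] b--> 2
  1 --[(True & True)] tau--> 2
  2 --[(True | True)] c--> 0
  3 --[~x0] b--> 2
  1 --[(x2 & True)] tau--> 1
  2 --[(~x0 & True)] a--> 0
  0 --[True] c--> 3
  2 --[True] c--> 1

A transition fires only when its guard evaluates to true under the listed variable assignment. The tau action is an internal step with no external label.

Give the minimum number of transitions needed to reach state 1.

Answer: 3

Trace:
BFS to 1:
  depth 0: {0}
  depth 1: {3}
  depth 2: {2}
  depth 3: {1}
first hit 1 at d=3 via c·b·c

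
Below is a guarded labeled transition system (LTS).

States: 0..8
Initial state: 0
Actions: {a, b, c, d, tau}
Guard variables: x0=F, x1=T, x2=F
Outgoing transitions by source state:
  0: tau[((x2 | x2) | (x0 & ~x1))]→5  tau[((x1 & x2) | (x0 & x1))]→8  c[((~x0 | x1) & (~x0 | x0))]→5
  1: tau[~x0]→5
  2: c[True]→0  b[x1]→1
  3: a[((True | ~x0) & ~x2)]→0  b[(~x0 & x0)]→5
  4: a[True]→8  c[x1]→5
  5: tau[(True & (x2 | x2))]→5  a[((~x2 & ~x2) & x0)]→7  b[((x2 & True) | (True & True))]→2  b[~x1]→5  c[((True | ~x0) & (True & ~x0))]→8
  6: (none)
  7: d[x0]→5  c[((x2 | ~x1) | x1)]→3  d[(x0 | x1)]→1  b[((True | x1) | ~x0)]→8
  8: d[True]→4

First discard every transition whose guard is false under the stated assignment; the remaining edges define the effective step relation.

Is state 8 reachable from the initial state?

13 transition(s) survive guard evaluation.
depth 0: {0}
depth 1: {5}  now seen {0,5}
depth 2: {2,8}  now seen {0,2,5,8}
depth 3: {1,4}  now seen {0,1,2,4,5,8}
R = {0,1,2,4,5,8}
witness 8: c·c

Answer: REACHABLE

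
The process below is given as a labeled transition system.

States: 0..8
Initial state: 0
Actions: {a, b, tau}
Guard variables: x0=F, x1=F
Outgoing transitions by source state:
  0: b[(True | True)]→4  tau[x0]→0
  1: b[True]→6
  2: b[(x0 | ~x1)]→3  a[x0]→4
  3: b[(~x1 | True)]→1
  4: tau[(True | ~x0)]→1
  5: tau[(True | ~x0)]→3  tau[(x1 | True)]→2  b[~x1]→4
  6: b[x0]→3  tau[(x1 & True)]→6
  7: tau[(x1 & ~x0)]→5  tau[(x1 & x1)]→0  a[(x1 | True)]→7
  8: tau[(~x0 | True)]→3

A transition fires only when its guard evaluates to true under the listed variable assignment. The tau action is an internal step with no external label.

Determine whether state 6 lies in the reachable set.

Answer: REACHABLE

Analysis:
After dropping false guards: 10 live edges.
Layer 0: {0}
Layer 1: {4}  now seen {0,4}
Layer 2: {1}  now seen {0,1,4}
Layer 3: {6}  now seen {0,1,4,6}
Reach set: {0,1,4,6}
witness 6: b·tau·b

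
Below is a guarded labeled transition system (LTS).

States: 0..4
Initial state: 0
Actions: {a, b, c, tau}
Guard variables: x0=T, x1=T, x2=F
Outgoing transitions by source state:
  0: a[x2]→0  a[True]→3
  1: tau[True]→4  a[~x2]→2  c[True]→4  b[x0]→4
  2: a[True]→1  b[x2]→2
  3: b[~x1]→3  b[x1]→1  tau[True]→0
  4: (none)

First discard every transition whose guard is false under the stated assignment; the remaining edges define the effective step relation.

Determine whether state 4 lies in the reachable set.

Answer: REACHABLE

Analysis:
8 transition(s) survive guard evaluation.
depth 0: {0}
depth 1: {3}  total {0,3}
depth 2: {1}  total {0,1,3}
depth 3: {2,4}  total {0,1,2,3,4}
Reachable = {0,1,2,3,4}
Path to 4: a·b·tau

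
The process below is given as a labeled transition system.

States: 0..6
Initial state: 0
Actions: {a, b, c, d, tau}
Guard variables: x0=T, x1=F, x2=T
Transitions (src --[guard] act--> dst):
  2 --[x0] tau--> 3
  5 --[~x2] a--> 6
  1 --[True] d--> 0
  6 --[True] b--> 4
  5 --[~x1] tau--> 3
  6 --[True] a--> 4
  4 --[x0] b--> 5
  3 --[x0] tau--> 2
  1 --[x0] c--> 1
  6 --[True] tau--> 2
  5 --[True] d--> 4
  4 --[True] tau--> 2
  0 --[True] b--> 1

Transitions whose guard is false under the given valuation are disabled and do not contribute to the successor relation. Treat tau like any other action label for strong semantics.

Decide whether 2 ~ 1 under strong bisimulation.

Answer: NOT BISIMILAR

Trace:
Refine partition for ~:
  round 0: {{0,1,2,3,4,5,6}}
  round 1: {{0},{1},{2,3},{4},{5},{6}}
6 equivalence class(es) (converged in 2)
2∈{2,3}, 1∈{1}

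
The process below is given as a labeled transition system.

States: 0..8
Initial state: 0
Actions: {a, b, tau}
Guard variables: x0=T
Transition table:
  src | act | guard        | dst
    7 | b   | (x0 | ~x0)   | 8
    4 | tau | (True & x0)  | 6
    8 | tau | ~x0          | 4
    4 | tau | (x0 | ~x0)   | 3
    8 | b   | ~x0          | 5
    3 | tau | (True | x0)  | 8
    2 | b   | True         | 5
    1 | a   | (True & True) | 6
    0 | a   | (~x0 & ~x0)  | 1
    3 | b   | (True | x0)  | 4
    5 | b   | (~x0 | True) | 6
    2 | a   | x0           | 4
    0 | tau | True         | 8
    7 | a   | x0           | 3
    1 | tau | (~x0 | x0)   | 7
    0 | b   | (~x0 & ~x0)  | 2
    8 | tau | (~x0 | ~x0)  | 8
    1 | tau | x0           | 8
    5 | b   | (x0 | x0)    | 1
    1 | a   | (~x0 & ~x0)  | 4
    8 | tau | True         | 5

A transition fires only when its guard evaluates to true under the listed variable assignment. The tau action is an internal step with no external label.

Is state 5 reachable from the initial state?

Guard filter leaves 15 enabled edge(s).
Layer 0: {0}
Layer 1: {8}  total {0,8}
Layer 2: {5}  total {0,5,8}
Layer 3: {1,6}  total {0,1,5,6,8}
Layer 4: {7}  total {0,1,5,6,7,8}
Layer 5: {3}  total {0,1,3,5,6,7,8}
Layer 6: {4}  total {0,1,3,4,5,6,7,8}
Reachable = {0,1,3,4,5,6,7,8}
witness 5: tau·tau

Answer: REACHABLE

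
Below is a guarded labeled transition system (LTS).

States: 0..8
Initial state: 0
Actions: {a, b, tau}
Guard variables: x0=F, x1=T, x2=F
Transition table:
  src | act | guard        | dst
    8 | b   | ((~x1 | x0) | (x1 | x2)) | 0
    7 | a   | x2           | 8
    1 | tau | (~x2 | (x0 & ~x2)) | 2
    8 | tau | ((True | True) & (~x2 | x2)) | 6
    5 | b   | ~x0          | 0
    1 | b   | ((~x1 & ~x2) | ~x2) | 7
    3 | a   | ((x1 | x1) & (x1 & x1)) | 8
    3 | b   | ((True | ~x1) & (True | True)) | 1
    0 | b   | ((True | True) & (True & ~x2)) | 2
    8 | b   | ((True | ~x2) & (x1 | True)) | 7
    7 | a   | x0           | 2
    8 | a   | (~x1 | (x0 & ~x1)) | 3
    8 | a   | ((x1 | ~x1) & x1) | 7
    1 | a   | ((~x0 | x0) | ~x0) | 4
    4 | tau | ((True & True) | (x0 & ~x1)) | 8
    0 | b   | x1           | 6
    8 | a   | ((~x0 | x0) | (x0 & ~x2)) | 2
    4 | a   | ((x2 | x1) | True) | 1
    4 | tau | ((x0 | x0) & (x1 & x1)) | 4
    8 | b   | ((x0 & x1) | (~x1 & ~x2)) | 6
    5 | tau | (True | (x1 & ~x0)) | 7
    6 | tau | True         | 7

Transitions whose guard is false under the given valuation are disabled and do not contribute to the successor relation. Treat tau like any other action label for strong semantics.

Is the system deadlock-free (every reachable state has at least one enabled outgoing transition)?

Answer: DEADLOCK at state 2

Analysis:
R = {0,2,6,7}
  0: b→2  b→6  [2 exit(s)]
  2: ∅  [no exit]
  6: tau→7  [1 exit(s)]
  7: ∅  [no exit]
witness 2: b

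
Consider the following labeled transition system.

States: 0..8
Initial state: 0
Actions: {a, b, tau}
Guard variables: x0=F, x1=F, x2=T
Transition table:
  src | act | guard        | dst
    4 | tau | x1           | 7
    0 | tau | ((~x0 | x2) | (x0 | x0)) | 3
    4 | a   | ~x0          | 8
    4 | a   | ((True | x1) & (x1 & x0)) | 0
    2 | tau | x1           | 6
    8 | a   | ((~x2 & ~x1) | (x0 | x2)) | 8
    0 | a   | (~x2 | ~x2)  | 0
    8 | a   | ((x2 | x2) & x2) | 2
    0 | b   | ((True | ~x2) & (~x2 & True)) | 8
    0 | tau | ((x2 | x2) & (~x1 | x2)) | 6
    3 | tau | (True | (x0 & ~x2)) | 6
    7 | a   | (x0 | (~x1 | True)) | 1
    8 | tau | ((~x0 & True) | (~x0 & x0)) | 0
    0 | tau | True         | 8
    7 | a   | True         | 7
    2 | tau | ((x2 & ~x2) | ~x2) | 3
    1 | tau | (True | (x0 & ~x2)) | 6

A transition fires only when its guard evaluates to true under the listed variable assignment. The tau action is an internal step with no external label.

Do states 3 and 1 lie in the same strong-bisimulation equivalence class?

Answer: BISIMILAR

Trace:
Bisimulation quotient by refinement:
  π0 = {{0,1,2,3,4,5,6,7,8}}
  π1 = {{0,1,3},{2,5,6},{4,7},{8}}
  π2 = {{0},{1,3},{2,5,6},{4},{7},{8}}
Fixed point at round 3; 6 class(es).
[3]={1,3}  [1]={1,3}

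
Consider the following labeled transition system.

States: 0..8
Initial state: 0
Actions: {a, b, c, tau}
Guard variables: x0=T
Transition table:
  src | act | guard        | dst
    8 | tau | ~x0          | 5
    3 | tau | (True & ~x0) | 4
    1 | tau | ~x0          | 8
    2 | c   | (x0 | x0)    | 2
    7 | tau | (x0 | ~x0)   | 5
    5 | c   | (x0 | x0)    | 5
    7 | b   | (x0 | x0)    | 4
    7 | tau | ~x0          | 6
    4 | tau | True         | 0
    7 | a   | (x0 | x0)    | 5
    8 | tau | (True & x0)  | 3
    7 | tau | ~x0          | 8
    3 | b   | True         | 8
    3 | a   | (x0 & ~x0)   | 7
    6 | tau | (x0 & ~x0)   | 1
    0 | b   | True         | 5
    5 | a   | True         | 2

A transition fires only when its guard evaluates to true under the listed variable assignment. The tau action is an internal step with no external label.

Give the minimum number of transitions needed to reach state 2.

Layered search for 2:
  L0 = {0}
  L1 = {5}
  L2 = {2}
2 enters at depth 2; path b·a

Answer: 2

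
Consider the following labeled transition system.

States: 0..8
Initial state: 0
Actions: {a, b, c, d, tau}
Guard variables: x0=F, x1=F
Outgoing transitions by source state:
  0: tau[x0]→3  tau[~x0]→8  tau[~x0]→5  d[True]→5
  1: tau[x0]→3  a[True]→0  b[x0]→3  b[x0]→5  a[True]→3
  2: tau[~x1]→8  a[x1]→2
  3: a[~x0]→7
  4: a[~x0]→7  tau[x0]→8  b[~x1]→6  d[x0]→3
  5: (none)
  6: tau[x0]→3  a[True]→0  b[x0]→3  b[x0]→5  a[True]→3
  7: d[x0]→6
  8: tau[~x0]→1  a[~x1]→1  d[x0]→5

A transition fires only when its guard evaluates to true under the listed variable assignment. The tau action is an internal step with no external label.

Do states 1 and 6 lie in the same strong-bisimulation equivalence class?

Refine partition for ~:
  round 0: {{0,1,2,3,4,5,6,7,8}}
  round 1: {{0},{1,3,6},{2},{4},{5,7},{8}}
  round 2: {{0},{1,6},{2},{3},{4},{5,7},{8}}
stable after 3 split(s): 7 block(s)
1∈{1,6}, 6∈{1,6}

Answer: BISIMILAR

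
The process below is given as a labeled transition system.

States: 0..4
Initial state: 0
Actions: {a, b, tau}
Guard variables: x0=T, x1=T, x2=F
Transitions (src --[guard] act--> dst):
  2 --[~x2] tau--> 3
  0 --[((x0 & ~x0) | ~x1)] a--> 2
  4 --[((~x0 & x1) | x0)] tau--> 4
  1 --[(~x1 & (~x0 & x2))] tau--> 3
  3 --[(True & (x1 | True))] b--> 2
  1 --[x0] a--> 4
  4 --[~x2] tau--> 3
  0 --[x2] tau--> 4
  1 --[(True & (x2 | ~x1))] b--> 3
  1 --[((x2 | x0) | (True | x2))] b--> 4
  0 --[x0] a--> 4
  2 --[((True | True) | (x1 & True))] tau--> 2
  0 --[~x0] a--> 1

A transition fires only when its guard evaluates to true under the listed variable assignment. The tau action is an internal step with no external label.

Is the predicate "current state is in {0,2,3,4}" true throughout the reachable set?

Answer: INVARIANT HOLDS

Trace:
Safe = {0,2,3,4}
Reach set: {0,2,3,4}
  0: safe
  2: safe
  3: safe
  4: safe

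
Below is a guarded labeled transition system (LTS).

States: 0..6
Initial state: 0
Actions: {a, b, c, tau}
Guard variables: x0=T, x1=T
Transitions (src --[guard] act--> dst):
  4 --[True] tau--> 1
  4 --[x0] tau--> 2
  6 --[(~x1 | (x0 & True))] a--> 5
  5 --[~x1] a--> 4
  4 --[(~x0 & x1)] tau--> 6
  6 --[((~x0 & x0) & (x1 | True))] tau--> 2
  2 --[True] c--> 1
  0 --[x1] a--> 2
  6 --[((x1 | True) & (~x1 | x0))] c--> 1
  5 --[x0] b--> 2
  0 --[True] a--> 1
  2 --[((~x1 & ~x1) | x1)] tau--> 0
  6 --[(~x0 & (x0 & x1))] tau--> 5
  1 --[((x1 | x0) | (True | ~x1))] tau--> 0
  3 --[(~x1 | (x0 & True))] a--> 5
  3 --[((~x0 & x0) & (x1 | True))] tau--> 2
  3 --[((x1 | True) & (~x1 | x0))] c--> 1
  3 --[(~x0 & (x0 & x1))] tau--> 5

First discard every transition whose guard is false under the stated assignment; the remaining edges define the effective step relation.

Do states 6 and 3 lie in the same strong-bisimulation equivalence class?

Bisimulation quotient by refinement:
  π0 = {{0,1,2,3,4,5,6}}
  π1 = {{0},{1,4},{2},{3,6},{5}}
  π2 = {{0},{1},{2},{3,6},{4},{5}}
6 equivalence class(es) (converged in 3)
class of 6: {3,6}; class of 3: {3,6}

Answer: BISIMILAR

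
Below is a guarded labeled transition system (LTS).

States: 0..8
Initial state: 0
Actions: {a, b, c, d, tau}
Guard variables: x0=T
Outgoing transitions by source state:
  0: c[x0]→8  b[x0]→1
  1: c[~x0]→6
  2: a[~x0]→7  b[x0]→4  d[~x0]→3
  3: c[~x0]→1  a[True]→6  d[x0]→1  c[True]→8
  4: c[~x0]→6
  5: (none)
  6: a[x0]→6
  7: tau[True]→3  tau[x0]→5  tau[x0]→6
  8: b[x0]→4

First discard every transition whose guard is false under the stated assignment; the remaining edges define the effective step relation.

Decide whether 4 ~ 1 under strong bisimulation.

Refine partition for ~:
  P[0] = {{0,1,2,3,4,5,6,7,8}}
  P[1] = {{0},{1,4,5},{2,8},{3},{6},{7}}
stable after 2 split(s): 6 block(s)
[4]={1,4,5}  [1]={1,4,5}

Answer: BISIMILAR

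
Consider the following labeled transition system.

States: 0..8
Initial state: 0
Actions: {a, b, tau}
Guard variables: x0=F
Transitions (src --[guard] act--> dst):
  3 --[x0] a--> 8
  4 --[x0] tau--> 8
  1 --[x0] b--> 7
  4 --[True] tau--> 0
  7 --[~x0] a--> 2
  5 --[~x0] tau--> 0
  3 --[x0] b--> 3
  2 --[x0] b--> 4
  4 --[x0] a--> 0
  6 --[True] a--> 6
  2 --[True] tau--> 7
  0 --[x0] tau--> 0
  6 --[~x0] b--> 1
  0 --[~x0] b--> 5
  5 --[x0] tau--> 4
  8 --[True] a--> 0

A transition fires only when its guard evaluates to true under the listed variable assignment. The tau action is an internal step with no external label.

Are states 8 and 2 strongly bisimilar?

Answer: NOT BISIMILAR

Analysis:
Refine partition for ~:
  P[0] = {{0,1,2,3,4,5,6,7,8}}
  P[1] = {{0},{1,3},{2,4,5},{6},{7,8}}
  P[2] = {{0},{1,3},{2},{4,5},{6},{7},{8}}
stable after 3 split(s): 7 block(s)
[8]={8}  [2]={2}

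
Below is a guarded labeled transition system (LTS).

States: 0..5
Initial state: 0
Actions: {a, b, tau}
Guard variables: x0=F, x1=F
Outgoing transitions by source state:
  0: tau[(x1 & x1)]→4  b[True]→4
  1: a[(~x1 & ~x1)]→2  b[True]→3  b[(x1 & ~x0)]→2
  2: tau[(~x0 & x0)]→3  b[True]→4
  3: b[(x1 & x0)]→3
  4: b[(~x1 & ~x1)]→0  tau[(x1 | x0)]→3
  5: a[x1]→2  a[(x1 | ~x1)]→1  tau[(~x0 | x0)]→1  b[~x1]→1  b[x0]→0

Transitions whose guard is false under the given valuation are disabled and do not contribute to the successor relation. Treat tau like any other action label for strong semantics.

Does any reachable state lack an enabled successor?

Answer: DEADLOCK-FREE

Working:
R = {0,4}
  0: b→4  [deg 1]
  4: b→0  [deg 1]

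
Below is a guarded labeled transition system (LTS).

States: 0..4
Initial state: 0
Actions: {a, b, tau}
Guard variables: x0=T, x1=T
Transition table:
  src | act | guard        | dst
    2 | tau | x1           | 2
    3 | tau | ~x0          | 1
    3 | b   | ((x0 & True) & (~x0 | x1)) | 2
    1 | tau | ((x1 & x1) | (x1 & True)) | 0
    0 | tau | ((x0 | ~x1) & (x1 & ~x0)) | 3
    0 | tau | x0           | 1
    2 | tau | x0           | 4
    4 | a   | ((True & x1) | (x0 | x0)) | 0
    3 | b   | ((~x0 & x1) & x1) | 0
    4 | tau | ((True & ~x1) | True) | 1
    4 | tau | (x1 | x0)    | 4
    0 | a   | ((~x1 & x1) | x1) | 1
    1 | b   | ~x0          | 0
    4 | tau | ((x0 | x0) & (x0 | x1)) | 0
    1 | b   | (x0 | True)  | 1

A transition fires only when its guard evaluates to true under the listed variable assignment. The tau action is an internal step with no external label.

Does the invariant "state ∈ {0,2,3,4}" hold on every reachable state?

Inv-set: {0,2,3,4}
Reachable = {0,1}
  0: ok
  1: outside
reach 1 via tau — violates

Answer: INVARIANT VIOLATED at state 1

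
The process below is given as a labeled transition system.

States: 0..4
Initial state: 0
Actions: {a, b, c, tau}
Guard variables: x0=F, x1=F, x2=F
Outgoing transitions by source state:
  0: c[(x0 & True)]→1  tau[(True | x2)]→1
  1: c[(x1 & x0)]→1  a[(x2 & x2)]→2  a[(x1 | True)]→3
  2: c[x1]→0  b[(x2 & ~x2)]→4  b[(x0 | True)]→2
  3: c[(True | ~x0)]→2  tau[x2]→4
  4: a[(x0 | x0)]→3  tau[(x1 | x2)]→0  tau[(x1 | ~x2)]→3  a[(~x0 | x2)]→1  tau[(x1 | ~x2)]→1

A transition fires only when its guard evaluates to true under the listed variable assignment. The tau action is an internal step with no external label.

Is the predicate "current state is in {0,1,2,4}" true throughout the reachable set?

Answer: INVARIANT VIOLATED at state 3

Working:
Safe = {0,1,2,4}
Reachable = {0,1,2,3}
  0: safe
  1: safe
  2: safe
  3: VIOLATES
counterexample path to 3: tau·a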